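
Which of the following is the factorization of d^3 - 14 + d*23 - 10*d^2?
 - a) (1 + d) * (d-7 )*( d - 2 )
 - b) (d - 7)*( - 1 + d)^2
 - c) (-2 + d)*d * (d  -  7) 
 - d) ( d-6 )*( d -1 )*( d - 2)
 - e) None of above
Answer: e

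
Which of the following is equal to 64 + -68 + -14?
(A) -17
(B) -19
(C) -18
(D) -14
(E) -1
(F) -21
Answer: C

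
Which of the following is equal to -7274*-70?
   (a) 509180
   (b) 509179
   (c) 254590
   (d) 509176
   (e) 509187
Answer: a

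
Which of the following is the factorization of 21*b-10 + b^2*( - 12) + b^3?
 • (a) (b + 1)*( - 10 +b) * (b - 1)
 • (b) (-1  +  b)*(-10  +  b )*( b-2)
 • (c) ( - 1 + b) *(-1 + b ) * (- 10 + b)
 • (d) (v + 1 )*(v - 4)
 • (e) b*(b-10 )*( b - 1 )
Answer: c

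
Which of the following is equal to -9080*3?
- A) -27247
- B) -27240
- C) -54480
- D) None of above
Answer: B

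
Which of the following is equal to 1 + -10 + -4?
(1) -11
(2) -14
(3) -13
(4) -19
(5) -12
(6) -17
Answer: 3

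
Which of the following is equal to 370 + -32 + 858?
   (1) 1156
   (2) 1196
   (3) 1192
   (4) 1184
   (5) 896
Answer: 2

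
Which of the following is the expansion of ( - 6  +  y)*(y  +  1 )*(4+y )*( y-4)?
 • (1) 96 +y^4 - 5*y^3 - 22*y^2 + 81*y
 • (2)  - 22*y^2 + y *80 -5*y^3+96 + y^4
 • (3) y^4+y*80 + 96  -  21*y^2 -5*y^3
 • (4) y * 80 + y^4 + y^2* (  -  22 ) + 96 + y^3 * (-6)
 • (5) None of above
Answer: 2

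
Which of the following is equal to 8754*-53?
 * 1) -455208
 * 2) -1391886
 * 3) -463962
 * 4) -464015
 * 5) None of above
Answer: 3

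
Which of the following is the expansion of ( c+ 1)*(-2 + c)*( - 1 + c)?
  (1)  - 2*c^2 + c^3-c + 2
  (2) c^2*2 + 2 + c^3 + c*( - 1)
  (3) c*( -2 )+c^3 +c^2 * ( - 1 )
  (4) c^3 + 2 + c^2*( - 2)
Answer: 1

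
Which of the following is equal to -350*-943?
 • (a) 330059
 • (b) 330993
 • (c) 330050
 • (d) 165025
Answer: c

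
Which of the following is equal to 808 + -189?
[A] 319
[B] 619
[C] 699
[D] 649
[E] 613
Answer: B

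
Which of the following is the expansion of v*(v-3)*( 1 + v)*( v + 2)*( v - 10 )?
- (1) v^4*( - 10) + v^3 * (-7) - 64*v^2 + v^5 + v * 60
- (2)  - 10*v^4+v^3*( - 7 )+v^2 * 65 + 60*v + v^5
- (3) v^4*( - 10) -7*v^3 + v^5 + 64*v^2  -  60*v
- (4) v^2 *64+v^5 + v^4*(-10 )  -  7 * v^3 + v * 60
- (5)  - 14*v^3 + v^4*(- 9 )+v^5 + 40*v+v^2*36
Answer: 4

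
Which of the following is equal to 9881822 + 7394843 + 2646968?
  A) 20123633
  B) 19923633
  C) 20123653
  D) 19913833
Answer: B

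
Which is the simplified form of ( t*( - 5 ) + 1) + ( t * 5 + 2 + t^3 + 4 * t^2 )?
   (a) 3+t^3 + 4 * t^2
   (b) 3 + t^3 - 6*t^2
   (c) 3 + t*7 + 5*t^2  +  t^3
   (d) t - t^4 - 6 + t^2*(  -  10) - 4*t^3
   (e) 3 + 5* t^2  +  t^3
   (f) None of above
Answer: a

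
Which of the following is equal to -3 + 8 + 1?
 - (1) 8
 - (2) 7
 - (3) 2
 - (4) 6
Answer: 4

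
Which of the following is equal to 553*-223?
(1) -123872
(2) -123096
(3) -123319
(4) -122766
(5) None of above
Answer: 3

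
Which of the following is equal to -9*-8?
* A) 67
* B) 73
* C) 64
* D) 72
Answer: D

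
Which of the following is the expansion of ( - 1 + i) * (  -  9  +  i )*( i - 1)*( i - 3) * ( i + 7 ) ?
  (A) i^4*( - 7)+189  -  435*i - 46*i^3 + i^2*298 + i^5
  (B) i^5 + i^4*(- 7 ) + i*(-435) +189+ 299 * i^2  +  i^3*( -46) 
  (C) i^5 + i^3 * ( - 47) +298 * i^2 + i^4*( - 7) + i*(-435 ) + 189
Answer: A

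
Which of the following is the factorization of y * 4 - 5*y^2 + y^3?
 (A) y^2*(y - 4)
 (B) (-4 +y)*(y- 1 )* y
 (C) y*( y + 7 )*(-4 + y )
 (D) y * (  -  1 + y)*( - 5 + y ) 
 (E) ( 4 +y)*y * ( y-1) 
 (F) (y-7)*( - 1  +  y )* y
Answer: B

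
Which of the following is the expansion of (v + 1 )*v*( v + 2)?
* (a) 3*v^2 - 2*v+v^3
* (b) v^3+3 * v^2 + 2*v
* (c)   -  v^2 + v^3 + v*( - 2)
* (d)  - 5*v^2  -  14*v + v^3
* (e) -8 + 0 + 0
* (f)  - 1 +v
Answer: b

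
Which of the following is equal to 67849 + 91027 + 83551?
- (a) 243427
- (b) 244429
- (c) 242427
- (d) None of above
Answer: c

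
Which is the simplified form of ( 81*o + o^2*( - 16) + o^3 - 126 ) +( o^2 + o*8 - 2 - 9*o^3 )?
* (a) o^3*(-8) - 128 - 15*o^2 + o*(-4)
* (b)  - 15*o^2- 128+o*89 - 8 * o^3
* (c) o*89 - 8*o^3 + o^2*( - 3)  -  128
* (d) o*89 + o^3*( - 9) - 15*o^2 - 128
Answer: b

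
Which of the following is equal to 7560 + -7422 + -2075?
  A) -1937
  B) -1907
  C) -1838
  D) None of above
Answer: A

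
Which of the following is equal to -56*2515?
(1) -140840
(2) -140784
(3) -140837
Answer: 1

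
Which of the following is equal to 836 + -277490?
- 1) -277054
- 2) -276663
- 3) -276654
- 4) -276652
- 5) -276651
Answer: 3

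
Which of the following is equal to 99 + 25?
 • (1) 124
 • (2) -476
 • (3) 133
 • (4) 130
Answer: 1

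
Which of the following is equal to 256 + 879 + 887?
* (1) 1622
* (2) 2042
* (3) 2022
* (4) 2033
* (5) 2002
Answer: 3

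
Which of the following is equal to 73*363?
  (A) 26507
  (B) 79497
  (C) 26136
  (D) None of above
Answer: D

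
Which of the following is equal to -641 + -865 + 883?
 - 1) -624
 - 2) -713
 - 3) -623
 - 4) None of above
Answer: 3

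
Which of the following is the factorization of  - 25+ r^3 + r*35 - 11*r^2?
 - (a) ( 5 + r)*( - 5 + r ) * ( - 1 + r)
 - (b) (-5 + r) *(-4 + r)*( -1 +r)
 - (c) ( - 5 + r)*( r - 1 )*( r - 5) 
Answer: c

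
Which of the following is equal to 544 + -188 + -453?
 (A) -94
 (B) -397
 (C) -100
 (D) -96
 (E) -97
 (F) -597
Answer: E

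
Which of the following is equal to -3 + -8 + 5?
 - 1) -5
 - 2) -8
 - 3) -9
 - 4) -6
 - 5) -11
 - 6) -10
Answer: 4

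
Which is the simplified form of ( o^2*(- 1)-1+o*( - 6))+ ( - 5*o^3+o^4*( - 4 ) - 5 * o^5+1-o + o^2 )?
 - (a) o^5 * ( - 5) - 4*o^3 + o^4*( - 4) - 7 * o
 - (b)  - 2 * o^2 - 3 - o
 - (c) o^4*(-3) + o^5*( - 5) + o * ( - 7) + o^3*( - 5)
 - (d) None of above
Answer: d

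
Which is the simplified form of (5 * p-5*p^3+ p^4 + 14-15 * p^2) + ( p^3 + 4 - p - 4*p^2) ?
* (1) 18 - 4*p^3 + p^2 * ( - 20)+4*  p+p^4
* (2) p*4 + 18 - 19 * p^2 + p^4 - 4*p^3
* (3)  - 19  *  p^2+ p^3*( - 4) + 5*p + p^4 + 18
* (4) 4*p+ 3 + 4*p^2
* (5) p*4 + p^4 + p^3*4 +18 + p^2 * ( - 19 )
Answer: 2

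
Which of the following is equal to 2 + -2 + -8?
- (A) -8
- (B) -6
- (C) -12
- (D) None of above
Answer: A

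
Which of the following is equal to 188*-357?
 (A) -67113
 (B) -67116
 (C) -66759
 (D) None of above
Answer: B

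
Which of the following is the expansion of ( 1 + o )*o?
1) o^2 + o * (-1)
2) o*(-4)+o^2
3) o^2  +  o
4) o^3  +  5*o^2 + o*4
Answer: 3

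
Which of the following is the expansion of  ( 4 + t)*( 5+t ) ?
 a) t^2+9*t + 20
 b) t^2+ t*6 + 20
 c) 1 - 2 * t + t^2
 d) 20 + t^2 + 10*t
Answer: a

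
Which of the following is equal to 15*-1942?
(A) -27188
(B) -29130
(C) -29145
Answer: B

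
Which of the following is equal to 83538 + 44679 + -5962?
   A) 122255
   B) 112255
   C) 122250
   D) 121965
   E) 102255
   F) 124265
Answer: A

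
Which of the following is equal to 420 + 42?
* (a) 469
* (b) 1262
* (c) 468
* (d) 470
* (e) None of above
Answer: e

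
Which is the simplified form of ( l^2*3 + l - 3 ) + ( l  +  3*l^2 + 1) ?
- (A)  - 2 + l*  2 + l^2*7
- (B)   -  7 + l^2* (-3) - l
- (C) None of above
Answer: C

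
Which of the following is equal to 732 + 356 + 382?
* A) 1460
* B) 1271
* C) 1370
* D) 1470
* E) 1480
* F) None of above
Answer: D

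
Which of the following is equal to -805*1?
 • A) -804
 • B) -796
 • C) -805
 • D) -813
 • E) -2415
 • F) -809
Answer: C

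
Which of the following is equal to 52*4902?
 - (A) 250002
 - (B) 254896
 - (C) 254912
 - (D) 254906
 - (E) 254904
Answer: E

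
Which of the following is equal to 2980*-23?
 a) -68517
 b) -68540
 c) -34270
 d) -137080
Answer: b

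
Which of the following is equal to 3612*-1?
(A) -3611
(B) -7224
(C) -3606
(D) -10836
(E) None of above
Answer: E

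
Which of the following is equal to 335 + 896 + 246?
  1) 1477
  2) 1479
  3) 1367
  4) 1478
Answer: 1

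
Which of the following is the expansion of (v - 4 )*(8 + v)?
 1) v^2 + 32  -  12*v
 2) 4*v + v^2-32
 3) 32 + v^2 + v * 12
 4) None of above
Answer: 2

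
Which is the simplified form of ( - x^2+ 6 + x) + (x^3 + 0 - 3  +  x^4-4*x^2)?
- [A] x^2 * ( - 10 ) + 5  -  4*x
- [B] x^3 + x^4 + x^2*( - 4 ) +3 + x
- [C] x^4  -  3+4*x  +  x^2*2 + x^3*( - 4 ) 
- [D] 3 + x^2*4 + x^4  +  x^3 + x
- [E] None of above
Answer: E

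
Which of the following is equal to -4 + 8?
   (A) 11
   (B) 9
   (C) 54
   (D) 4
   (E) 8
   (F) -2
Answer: D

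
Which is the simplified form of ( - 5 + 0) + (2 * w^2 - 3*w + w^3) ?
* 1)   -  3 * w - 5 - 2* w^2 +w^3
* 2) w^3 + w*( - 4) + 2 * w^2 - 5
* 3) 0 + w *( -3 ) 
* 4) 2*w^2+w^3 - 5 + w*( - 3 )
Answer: 4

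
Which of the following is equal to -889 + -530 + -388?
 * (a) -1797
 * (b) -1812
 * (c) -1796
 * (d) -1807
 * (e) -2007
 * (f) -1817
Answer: d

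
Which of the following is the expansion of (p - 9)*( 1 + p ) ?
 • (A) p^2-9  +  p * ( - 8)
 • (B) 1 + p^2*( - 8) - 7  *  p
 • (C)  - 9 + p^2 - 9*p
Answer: A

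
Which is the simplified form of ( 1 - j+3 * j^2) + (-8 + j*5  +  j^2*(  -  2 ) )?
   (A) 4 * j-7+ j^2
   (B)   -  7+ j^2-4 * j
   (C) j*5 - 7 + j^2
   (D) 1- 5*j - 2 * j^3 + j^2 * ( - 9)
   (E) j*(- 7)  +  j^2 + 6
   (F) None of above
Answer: A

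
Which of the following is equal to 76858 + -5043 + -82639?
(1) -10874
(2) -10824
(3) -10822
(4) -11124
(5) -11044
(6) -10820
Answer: 2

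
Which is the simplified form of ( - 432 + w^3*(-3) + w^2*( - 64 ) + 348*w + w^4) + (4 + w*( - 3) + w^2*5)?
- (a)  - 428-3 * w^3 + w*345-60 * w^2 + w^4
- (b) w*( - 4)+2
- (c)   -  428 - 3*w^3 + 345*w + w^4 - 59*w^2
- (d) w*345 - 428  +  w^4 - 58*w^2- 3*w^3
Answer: c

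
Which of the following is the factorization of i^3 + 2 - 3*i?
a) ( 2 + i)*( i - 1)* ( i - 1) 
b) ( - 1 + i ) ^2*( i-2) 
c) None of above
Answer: a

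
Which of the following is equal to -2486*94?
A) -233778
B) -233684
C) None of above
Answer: B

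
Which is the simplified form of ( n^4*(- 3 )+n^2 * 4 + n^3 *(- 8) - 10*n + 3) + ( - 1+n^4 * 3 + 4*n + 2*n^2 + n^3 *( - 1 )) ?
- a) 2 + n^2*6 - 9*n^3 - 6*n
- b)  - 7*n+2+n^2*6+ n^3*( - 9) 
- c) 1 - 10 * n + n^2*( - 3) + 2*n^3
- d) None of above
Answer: a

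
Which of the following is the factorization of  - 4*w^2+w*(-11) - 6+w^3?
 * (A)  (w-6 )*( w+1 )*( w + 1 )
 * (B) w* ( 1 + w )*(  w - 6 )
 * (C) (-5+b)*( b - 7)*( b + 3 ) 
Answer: A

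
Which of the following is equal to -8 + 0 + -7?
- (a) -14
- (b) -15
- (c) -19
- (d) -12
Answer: b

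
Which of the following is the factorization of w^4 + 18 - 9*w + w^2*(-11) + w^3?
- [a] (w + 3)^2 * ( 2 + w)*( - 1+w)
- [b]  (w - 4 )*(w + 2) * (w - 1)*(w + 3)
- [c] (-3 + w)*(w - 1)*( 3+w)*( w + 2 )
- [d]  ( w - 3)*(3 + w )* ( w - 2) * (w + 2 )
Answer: c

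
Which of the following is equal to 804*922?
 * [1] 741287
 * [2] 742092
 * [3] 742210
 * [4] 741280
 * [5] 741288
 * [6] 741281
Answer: 5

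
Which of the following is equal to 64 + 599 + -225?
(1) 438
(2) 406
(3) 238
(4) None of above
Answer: 1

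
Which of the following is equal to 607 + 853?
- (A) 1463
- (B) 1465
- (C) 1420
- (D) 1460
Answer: D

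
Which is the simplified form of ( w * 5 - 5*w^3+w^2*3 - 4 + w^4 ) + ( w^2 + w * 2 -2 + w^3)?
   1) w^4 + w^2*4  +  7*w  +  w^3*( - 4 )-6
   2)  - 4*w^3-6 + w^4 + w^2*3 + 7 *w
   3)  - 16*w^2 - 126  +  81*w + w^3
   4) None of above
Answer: 1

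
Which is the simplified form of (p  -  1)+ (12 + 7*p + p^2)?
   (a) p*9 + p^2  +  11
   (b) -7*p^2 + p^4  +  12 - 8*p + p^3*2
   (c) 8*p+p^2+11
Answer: c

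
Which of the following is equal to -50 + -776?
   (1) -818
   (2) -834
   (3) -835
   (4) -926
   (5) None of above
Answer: 5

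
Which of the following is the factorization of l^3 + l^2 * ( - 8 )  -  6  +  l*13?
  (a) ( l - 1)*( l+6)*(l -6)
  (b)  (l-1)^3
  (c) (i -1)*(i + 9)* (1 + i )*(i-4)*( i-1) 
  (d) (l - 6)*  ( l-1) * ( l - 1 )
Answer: d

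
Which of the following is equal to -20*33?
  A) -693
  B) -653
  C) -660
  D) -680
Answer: C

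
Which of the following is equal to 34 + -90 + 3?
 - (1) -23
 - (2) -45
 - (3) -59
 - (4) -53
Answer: 4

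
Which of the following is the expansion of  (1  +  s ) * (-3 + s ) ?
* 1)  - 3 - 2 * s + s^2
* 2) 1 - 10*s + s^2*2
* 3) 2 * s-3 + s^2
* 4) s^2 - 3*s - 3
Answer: 1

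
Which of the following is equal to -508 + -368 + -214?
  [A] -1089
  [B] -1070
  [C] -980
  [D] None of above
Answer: D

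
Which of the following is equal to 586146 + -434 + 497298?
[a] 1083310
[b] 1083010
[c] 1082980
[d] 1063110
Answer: b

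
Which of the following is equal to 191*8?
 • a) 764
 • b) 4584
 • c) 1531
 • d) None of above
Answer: d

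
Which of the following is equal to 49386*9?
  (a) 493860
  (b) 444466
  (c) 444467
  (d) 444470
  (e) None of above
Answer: e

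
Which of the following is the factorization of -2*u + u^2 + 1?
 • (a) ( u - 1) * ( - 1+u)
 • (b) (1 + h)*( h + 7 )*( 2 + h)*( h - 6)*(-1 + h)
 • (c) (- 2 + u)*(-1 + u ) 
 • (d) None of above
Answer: a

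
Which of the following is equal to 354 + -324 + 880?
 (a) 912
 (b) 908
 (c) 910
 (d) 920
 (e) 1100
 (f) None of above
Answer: c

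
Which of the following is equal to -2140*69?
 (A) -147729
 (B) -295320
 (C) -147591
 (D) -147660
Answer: D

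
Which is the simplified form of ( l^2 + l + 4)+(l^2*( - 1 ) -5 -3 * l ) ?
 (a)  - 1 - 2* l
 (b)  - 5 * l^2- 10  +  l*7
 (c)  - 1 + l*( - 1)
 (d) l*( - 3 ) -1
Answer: a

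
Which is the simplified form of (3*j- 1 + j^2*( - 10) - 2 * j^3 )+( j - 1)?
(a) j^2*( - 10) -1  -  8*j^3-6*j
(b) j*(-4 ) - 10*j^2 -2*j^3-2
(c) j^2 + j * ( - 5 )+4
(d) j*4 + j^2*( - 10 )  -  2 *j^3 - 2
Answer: d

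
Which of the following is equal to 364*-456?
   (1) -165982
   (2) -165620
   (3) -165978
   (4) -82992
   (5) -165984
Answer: 5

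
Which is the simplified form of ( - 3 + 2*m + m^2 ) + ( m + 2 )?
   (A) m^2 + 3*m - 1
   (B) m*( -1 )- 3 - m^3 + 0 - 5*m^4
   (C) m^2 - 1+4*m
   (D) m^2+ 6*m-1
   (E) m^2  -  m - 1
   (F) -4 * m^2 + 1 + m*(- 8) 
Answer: A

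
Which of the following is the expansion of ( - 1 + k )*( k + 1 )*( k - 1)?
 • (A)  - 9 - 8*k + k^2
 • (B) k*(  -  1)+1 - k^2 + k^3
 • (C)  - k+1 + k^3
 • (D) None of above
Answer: B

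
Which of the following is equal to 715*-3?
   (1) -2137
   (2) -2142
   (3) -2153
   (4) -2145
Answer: 4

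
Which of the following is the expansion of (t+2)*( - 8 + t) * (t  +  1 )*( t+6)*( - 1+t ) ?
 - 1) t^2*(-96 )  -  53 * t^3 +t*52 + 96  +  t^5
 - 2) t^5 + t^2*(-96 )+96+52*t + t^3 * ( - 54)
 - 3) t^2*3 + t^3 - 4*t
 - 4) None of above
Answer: 1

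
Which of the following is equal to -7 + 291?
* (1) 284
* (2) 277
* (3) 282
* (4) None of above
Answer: 1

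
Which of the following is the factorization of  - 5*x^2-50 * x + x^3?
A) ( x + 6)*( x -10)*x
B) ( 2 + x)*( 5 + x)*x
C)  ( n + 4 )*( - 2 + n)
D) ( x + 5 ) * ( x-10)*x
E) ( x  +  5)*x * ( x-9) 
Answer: D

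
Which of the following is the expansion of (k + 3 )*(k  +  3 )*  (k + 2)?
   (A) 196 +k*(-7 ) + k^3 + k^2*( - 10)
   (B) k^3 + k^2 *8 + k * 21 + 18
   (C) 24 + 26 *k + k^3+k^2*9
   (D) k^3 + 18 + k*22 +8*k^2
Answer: B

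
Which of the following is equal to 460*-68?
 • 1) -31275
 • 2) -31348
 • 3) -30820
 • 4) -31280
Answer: 4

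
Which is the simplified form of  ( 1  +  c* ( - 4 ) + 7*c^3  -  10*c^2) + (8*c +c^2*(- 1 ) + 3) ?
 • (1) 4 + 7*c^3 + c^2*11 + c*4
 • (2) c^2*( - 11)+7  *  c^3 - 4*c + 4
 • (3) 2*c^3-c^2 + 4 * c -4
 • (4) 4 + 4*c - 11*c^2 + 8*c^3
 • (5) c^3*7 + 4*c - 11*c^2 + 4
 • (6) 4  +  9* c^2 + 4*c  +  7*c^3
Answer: 5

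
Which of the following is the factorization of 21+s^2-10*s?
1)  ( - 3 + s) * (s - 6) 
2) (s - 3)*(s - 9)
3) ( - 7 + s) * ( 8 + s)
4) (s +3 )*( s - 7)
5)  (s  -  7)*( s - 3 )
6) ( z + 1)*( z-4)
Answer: 5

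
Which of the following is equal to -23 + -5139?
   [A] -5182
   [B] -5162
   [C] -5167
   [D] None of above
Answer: B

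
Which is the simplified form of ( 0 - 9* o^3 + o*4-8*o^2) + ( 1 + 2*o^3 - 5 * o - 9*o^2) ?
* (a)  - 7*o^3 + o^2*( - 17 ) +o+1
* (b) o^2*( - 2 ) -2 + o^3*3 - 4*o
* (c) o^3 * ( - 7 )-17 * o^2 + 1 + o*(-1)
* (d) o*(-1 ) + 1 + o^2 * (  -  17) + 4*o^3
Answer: c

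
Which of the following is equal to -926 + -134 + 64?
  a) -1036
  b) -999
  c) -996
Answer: c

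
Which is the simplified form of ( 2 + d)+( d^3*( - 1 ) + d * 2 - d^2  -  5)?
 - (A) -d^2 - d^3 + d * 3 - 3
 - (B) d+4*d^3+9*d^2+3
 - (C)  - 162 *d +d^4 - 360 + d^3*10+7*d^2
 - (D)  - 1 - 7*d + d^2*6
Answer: A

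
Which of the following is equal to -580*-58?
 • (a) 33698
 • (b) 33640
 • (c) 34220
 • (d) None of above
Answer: b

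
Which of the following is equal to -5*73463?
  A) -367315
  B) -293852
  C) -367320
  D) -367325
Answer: A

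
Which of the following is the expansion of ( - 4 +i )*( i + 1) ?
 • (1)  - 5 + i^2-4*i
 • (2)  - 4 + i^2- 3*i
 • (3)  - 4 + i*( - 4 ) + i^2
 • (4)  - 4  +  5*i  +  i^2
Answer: 2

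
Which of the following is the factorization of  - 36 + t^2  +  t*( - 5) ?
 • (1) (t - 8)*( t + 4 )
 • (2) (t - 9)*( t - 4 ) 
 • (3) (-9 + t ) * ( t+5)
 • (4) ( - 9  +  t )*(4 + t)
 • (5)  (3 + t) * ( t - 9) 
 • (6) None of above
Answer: 4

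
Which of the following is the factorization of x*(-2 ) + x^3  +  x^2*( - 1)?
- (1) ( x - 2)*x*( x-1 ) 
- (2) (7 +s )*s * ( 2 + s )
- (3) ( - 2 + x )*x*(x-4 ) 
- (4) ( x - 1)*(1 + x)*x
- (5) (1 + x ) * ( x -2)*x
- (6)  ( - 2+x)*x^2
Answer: 5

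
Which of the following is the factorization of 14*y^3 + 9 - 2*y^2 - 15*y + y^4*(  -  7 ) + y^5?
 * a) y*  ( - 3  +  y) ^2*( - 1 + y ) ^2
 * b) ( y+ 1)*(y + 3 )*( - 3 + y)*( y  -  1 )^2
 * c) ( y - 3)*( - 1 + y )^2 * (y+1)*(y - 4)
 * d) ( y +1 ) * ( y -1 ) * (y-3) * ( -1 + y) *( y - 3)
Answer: d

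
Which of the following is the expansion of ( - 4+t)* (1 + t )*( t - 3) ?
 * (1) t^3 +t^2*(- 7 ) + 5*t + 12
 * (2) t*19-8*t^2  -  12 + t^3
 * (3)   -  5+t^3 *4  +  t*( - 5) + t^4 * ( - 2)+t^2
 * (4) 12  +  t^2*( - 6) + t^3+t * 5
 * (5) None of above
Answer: 4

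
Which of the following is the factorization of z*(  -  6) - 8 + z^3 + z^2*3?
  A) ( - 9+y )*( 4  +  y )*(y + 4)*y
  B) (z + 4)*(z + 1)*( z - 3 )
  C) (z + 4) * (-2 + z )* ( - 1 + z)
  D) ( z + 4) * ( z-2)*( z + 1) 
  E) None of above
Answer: D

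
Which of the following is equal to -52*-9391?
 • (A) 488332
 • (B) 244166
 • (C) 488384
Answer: A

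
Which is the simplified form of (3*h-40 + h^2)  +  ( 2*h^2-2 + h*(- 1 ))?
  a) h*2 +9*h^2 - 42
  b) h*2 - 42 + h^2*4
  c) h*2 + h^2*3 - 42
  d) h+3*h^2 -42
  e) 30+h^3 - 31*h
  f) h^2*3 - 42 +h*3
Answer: c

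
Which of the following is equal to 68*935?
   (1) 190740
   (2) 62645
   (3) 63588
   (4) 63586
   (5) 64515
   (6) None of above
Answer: 6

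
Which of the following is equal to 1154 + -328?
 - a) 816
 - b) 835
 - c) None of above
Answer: c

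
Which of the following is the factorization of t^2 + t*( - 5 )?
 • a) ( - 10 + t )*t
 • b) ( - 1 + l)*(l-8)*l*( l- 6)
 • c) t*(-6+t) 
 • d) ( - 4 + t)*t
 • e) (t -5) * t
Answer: e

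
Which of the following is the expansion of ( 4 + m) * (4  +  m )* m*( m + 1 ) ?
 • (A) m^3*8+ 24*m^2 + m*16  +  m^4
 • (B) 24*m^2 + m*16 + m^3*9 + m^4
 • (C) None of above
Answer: B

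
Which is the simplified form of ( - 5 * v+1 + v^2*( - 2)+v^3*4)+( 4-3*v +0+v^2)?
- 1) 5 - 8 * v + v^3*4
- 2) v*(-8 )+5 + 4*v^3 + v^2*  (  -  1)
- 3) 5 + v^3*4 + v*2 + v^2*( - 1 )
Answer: 2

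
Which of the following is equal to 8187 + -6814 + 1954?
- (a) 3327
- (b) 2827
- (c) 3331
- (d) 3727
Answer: a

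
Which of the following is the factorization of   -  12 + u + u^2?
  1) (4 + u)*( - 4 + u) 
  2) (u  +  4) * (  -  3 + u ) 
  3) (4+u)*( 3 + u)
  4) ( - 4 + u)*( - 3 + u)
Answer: 2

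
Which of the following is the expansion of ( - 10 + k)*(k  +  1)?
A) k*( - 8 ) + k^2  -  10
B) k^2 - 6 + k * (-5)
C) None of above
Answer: C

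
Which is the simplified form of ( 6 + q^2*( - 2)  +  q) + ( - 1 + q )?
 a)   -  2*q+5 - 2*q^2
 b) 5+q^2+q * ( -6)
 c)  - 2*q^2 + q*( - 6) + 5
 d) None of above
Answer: d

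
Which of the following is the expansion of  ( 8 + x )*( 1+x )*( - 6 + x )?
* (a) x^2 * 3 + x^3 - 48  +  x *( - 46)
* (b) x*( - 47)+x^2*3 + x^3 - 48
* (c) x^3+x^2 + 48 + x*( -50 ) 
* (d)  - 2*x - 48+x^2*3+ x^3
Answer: a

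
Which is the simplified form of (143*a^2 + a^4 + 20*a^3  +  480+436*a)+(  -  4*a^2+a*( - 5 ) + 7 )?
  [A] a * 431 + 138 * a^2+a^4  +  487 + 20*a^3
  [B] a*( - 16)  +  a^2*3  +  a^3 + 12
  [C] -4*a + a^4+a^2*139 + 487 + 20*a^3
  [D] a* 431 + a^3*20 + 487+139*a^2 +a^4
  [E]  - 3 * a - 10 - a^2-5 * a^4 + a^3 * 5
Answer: D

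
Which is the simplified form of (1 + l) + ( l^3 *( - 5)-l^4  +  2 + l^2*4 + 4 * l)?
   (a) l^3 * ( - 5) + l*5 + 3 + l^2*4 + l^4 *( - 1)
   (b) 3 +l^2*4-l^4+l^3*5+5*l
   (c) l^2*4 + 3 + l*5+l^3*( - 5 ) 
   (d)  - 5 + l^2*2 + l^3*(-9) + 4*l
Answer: a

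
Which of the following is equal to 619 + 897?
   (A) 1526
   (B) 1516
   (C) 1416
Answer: B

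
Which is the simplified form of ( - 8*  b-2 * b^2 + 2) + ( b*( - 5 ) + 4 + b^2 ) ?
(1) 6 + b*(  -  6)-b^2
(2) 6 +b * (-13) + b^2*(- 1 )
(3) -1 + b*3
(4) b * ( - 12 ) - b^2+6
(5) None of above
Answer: 2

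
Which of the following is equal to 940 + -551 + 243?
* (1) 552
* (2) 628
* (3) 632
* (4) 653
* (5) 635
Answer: 3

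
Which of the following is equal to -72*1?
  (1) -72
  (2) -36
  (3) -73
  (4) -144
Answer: 1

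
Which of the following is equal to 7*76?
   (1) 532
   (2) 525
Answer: 1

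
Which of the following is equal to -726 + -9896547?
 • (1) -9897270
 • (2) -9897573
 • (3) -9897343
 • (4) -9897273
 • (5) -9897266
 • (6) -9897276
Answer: 4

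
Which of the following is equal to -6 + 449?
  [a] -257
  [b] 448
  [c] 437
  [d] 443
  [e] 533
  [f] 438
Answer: d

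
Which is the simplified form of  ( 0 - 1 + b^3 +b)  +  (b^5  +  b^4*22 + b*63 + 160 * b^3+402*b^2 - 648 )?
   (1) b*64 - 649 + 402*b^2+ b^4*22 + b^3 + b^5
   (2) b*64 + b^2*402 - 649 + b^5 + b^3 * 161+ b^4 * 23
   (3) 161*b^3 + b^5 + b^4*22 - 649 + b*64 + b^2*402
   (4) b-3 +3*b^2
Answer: 3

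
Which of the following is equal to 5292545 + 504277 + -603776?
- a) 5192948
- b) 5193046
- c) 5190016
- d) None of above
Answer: b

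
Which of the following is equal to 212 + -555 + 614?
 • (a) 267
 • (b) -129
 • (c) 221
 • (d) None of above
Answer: d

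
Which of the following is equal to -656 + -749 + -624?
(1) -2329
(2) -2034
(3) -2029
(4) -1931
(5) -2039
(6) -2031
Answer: 3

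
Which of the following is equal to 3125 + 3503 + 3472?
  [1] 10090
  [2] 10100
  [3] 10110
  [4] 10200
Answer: 2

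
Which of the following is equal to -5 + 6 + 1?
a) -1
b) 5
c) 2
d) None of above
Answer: c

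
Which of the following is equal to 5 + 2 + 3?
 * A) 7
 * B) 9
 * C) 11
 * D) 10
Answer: D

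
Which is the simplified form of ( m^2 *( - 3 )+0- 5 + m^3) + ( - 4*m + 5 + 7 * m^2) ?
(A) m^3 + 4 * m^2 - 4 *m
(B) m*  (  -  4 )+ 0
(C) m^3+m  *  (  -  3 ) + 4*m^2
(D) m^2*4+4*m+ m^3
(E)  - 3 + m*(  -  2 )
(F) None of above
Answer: A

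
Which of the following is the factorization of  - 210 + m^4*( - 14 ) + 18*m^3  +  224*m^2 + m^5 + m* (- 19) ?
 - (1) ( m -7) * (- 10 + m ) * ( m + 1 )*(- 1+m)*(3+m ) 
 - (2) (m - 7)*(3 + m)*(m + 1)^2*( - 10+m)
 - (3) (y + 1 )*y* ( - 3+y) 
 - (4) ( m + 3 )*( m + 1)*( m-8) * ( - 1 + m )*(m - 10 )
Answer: 1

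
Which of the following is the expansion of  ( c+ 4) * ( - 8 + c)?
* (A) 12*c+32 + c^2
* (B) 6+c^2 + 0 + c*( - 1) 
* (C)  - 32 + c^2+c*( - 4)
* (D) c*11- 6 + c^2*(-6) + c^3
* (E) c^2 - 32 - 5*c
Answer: C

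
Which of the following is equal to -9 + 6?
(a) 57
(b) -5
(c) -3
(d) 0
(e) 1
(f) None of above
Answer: c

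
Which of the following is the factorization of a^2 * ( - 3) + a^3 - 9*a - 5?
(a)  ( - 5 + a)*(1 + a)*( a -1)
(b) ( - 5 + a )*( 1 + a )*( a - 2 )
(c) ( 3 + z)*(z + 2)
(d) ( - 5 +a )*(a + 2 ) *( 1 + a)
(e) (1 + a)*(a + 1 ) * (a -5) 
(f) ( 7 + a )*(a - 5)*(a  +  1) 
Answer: e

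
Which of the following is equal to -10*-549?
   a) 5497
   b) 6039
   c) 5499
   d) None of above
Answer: d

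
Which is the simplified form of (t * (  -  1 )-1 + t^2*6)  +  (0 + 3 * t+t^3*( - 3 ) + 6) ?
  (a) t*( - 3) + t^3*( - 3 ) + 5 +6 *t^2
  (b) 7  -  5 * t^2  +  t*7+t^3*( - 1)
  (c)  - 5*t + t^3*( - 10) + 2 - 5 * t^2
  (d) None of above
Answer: d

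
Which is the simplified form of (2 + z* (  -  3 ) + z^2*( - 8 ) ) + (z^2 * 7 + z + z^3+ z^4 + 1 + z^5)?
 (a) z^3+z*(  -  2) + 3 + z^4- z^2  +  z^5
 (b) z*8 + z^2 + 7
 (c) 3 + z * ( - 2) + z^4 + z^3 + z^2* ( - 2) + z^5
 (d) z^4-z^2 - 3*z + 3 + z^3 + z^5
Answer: a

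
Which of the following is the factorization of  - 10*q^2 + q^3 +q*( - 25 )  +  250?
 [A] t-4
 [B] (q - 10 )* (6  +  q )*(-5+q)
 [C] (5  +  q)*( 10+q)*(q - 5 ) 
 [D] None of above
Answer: D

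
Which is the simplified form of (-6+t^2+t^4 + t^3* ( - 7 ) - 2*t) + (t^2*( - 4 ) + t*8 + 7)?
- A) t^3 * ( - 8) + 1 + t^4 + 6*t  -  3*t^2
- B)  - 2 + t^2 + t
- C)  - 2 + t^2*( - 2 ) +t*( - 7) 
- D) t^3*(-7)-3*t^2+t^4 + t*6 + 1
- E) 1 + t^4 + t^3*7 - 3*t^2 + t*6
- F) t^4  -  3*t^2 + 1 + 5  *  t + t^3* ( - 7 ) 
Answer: D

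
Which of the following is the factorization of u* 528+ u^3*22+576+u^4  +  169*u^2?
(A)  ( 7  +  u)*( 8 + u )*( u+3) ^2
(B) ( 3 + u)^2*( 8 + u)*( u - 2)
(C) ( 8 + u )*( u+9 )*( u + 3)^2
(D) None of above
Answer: D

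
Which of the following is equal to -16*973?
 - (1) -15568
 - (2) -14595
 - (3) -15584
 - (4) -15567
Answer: 1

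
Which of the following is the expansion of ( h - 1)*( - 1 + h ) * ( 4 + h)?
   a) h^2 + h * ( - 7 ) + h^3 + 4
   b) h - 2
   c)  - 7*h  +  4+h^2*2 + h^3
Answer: c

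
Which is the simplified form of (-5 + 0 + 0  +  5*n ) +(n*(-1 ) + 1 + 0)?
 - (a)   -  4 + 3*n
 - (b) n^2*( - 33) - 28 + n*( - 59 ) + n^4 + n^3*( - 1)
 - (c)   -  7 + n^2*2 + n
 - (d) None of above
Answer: d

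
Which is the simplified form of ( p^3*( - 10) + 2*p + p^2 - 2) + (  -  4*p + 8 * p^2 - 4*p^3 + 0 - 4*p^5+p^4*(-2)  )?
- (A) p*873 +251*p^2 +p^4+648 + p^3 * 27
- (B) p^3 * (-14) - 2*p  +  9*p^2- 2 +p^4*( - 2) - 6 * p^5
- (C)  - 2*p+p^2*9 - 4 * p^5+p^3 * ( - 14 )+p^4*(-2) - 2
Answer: C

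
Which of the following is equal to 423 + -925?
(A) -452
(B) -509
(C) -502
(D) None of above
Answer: C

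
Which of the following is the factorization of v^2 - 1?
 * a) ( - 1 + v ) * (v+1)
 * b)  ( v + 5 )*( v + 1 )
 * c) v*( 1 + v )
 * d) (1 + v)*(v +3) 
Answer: a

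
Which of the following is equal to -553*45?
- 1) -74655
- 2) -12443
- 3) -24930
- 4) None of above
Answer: 4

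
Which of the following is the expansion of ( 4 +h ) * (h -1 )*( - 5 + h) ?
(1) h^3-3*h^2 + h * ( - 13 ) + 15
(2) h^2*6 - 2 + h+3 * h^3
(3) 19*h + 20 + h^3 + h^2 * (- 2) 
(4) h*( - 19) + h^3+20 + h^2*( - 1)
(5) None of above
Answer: 5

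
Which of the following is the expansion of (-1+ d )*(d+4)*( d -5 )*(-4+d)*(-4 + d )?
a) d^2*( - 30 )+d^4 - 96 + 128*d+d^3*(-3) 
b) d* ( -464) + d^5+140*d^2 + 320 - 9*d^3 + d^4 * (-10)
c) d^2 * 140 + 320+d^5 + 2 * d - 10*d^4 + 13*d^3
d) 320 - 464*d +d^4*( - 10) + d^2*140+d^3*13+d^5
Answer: d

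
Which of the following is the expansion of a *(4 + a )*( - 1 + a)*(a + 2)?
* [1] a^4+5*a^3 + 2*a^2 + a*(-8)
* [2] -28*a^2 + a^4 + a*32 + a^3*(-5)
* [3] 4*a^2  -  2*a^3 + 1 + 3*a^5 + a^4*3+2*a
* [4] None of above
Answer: 1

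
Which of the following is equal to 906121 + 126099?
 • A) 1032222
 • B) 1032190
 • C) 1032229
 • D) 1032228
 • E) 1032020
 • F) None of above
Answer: F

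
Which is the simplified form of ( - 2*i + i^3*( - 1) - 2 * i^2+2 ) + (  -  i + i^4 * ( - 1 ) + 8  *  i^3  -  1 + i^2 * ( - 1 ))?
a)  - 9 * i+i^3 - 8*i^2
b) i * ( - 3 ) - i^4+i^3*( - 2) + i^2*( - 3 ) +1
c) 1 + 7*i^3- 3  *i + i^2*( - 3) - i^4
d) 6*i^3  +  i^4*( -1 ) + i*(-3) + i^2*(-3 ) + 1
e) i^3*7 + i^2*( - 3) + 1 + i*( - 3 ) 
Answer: c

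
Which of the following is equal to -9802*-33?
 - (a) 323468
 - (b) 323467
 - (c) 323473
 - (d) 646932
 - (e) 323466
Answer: e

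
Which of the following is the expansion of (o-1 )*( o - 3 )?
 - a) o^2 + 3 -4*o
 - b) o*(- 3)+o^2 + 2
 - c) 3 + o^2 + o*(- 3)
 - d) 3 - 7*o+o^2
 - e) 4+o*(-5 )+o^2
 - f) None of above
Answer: a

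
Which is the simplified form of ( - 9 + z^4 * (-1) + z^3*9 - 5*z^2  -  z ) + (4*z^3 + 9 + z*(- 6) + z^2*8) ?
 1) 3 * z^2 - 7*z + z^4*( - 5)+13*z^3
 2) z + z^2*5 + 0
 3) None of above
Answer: 3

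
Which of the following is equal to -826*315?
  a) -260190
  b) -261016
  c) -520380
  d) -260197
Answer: a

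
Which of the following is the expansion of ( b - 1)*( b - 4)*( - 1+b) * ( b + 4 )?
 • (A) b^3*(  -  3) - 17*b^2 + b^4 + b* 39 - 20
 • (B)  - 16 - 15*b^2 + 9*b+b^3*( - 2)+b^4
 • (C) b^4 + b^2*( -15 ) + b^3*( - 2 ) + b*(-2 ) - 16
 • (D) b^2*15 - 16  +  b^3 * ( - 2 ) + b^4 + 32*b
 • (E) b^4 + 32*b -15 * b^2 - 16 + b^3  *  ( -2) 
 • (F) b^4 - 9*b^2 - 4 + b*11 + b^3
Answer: E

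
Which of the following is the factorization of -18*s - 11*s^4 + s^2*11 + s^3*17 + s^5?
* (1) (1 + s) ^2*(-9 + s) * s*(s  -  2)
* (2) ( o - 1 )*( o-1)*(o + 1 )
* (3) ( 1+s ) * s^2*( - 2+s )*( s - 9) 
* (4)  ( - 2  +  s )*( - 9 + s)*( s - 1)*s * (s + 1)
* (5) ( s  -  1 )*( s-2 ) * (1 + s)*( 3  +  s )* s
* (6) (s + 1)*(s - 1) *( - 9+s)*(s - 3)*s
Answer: 4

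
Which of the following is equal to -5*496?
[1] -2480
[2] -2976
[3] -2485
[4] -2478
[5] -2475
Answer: 1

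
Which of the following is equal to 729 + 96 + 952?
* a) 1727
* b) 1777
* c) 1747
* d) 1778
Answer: b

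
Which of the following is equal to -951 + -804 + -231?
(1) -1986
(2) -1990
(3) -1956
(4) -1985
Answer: 1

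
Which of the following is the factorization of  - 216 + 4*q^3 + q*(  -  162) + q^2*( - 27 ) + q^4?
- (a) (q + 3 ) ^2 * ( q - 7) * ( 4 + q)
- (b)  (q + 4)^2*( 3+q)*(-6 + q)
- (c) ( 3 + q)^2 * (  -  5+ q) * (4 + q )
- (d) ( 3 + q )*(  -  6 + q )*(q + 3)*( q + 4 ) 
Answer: d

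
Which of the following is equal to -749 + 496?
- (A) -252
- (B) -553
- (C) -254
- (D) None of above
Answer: D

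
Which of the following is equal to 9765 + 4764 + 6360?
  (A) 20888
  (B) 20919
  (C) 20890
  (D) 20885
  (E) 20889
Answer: E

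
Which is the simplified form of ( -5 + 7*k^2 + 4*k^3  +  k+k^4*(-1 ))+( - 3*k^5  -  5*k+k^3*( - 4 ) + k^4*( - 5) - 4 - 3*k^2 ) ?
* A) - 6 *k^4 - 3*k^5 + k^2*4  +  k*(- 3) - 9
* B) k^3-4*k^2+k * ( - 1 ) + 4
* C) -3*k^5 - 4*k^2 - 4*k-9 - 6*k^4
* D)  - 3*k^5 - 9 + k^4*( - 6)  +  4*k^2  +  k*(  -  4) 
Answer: D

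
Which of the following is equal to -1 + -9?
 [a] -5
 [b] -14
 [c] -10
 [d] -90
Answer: c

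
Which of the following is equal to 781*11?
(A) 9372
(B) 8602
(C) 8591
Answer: C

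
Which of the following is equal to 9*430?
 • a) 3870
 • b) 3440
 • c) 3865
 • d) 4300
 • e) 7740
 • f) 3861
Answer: a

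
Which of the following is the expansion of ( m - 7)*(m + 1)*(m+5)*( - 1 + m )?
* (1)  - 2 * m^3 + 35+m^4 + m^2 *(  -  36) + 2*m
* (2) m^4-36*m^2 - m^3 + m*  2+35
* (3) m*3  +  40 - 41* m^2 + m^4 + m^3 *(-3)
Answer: 1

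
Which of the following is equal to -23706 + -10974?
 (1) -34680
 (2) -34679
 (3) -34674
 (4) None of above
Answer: 1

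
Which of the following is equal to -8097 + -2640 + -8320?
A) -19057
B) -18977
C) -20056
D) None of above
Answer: A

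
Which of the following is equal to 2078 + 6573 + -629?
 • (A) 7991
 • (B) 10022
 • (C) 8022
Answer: C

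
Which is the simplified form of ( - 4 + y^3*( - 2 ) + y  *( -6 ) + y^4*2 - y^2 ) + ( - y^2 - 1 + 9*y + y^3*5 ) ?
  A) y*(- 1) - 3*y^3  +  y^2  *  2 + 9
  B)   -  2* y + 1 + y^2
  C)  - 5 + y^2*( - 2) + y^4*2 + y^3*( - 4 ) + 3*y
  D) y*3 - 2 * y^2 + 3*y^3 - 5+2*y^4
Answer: D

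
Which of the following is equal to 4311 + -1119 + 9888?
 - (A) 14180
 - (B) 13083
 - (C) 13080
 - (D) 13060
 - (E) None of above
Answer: C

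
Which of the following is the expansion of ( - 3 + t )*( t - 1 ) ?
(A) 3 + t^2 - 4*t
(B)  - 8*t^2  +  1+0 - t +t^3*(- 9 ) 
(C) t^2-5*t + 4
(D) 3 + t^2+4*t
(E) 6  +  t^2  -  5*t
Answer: A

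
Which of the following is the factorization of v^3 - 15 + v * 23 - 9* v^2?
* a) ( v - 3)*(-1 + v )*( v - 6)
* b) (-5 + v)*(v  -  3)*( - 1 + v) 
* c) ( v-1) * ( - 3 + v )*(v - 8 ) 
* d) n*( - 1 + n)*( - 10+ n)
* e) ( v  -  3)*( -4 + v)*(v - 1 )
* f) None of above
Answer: b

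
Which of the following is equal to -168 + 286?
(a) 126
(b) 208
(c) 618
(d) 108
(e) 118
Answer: e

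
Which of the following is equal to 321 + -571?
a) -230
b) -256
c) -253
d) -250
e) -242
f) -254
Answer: d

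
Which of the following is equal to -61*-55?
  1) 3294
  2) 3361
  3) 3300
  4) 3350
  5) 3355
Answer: 5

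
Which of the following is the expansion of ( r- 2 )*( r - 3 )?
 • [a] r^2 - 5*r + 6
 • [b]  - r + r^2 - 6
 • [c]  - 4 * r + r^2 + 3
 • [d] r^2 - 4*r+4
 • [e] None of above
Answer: a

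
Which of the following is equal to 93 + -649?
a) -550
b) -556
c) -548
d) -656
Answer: b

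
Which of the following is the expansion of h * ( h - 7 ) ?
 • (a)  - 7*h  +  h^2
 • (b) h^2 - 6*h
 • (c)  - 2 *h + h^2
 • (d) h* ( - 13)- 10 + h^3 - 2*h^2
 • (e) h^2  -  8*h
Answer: a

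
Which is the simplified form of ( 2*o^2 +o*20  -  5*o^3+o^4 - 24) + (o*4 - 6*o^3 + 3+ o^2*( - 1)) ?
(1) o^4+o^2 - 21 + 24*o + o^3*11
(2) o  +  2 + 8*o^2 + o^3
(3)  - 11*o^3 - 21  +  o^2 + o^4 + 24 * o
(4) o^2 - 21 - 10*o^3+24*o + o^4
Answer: 3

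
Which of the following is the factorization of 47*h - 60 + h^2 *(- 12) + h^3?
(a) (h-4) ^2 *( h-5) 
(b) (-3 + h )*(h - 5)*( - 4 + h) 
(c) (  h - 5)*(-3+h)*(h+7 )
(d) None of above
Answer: b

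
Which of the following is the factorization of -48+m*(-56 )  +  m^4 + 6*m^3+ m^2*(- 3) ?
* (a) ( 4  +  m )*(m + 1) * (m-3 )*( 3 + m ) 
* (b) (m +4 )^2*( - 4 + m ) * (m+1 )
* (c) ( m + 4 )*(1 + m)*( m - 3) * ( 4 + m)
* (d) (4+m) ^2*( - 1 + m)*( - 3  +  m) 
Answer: c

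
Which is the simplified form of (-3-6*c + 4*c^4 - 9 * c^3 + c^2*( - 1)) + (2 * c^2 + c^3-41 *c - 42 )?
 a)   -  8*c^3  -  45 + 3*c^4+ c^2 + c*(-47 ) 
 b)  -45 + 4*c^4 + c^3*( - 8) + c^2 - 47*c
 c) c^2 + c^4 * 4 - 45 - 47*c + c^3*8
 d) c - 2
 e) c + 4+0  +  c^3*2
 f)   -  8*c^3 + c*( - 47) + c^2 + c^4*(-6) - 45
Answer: b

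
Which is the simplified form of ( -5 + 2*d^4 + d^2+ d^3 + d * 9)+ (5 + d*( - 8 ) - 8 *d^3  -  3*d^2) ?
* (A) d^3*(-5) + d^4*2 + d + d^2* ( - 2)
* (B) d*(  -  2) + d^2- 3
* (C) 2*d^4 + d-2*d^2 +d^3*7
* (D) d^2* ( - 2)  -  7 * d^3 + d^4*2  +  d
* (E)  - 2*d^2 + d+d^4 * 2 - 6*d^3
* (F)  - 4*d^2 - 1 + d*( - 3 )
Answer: D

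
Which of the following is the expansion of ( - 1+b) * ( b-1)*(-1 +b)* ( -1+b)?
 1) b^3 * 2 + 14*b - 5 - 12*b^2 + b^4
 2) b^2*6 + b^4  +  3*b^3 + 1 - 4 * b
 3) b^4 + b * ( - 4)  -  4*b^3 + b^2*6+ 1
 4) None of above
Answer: 3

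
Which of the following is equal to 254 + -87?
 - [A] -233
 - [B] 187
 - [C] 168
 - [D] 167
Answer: D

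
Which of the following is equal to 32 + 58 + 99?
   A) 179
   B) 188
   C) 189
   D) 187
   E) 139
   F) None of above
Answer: C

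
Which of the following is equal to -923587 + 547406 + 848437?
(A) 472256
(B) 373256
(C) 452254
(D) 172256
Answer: A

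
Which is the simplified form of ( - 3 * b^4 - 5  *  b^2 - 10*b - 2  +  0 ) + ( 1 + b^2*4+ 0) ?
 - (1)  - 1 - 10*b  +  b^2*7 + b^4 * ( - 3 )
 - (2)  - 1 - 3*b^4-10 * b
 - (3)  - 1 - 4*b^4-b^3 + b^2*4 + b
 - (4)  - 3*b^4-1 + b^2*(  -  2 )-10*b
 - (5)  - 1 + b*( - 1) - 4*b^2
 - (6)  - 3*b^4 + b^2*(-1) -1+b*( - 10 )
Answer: 6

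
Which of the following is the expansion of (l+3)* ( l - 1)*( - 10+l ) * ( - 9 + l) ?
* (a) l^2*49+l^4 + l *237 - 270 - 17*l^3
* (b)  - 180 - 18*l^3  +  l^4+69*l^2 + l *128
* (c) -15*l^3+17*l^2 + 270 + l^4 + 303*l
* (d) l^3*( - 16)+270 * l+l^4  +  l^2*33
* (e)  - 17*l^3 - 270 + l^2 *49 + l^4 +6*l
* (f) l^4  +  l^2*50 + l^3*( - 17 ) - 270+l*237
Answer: a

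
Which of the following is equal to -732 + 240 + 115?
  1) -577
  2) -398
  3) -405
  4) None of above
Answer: 4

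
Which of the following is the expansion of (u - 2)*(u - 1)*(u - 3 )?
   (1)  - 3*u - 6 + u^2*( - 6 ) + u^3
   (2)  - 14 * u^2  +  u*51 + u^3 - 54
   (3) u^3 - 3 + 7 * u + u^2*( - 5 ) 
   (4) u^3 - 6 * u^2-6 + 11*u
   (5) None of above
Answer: 4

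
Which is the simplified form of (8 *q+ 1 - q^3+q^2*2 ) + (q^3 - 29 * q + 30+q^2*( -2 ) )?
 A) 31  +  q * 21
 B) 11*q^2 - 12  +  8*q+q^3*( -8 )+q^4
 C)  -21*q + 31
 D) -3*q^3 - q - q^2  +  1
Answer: C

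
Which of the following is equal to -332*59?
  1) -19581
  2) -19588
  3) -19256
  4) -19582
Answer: 2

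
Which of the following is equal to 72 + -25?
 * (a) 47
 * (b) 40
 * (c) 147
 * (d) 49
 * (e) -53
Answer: a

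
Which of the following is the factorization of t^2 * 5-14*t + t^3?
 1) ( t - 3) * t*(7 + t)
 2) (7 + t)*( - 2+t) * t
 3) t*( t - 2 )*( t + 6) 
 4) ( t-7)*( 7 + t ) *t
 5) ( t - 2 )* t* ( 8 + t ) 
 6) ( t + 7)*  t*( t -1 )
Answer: 2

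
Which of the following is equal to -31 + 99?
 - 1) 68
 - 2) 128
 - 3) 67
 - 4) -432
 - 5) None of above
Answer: 1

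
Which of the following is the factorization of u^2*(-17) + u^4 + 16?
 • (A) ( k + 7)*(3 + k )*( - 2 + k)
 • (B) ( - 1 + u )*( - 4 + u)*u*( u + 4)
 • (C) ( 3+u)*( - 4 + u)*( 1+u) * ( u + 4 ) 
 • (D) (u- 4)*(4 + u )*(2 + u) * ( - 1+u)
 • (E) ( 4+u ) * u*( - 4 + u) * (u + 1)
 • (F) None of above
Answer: F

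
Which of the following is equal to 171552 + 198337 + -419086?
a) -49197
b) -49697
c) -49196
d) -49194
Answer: a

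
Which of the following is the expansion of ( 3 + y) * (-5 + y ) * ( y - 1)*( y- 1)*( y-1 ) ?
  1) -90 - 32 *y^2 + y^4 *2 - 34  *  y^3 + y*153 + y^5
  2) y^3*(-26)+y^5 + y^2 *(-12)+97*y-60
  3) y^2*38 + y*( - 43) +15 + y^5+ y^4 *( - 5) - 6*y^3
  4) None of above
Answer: 3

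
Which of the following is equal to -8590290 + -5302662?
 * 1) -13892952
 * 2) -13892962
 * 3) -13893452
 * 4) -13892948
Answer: 1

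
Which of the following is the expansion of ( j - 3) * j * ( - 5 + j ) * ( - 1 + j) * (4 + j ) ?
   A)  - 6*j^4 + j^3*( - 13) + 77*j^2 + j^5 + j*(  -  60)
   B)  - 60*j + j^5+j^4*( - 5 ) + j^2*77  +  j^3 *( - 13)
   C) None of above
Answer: B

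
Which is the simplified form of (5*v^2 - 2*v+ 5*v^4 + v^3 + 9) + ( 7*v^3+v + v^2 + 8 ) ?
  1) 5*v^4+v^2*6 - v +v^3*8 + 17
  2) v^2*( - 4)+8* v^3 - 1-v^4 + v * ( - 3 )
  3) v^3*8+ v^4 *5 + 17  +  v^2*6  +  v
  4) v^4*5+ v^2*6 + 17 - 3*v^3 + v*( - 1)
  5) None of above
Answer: 1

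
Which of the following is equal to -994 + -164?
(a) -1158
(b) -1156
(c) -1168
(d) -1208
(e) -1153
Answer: a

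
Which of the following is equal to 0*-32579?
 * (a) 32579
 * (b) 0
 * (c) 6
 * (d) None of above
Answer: b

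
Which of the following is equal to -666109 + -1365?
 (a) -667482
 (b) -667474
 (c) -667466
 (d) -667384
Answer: b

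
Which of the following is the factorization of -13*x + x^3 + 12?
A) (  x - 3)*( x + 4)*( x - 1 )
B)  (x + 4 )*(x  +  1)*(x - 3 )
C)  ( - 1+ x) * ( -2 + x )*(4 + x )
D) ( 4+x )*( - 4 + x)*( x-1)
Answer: A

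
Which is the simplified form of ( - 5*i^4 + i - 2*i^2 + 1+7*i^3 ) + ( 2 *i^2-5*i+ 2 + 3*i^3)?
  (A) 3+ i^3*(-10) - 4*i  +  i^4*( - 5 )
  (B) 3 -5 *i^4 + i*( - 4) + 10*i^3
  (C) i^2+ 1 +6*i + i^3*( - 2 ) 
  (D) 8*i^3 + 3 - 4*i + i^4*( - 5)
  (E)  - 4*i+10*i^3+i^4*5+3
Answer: B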